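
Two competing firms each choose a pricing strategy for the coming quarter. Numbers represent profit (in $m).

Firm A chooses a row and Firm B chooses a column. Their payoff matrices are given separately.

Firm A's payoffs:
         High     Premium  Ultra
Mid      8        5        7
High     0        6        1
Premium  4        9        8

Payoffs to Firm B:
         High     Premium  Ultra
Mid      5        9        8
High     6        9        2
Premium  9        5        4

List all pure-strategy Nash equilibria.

Firm A against High: payoffs 8, 0, 4 → best response Mid.
Firm A against Premium: payoffs 5, 6, 9 → best response Premium.
Firm A against Ultra: payoffs 7, 1, 8 → best response Premium.
Firm B against Mid: payoffs 5, 9, 8 → best response Premium.
Firm B against High: payoffs 6, 9, 2 → best response Premium.
Firm B against Premium: payoffs 9, 5, 4 → best response High.
No profile is a mutual best response for all players.

No pure-strategy Nash equilibrium.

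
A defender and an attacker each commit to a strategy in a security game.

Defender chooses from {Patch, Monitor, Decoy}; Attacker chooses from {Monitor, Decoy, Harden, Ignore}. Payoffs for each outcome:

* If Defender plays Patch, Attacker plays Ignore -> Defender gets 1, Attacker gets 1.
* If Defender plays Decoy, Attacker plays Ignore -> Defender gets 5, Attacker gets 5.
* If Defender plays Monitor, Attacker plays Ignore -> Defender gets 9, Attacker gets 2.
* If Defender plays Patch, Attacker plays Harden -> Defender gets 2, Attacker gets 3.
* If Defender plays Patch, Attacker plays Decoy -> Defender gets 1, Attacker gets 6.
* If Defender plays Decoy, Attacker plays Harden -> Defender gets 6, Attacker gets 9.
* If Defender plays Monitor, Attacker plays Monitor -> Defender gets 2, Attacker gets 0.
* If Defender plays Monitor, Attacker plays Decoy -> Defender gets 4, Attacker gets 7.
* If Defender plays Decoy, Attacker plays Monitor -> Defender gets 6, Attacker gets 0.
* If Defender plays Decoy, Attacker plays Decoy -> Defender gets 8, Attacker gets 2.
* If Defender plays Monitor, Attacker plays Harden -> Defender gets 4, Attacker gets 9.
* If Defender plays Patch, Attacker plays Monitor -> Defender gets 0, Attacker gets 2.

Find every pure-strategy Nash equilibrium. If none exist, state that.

Pure NE: (Decoy, Harden)

Mark each player's best response to every combination of opponents' strategies; a profile where every player is best-responding is a pure Nash equilibrium.
Defender against Monitor: payoffs 0, 2, 6 → best response Decoy.
Defender against Decoy: payoffs 1, 4, 8 → best response Decoy.
Defender against Harden: payoffs 2, 4, 6 → best response Decoy.
Defender against Ignore: payoffs 1, 9, 5 → best response Monitor.
Attacker against Patch: payoffs 2, 6, 3, 1 → best response Decoy.
Attacker against Monitor: payoffs 0, 7, 9, 2 → best response Harden.
Attacker against Decoy: payoffs 0, 2, 9, 5 → best response Harden.
Mutual best responses: (Decoy, Harden).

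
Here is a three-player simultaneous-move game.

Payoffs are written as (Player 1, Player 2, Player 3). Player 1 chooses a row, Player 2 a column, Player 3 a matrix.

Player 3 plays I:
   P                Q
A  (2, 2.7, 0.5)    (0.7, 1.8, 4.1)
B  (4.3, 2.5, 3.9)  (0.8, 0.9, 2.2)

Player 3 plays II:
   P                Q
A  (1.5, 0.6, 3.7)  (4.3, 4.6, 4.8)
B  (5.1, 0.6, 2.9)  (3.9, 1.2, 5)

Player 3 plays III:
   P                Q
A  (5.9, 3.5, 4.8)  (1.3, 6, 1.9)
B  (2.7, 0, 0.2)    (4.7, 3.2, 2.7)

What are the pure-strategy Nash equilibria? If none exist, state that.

The pure Nash equilibria are (A, Q, II) and (B, P, I).

For each strategy profile, look for a profitable unilateral deviation.
(A, P, I): Player 1 can switch to B (2 → 4.3). Not NE.
(A, P, II): Player 1 can switch to B (1.5 → 5.1). Not NE.
(A, P, III): Player 2 can switch to Q (3.5 → 6). Not NE.
(A, Q, I): Player 1 can switch to B (0.7 → 0.8). Not NE.
(A, Q, II): Player 1 gets 4.3, best alternative 3.9; Player 2 gets 4.6, best alternative 0.6; Player 3 gets 4.8, best alternative 4.1. No profitable deviation — NE.
(A, Q, III): Player 1 can switch to B (1.3 → 4.7). Not NE.
(B, P, I): Player 1 gets 4.3, best alternative 2; Player 2 gets 2.5, best alternative 0.9; Player 3 gets 3.9, best alternative 2.9. No profitable deviation — NE.
(B, P, II): Player 2 can switch to Q (0.6 → 1.2). Not NE.
(B, P, III): Player 1 can switch to A (2.7 → 5.9). Not NE.
(B, Q, I): Player 2 can switch to P (0.9 → 2.5). Not NE.
(The remaining 2 profiles each have a profitable deviation by the same check.)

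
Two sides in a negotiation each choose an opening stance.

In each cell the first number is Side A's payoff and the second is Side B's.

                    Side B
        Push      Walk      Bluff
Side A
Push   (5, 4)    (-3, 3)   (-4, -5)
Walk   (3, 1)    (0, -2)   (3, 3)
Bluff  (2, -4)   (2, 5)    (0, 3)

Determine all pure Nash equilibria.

(Push, Push); (Walk, Bluff); (Bluff, Walk)

Side A against Push: payoffs 5, 3, 2 → best response Push.
Side A against Walk: payoffs -3, 0, 2 → best response Bluff.
Side A against Bluff: payoffs -4, 3, 0 → best response Walk.
Side B against Push: payoffs 4, 3, -5 → best response Push.
Side B against Walk: payoffs 1, -2, 3 → best response Bluff.
Side B against Bluff: payoffs -4, 5, 3 → best response Walk.
Mutual best responses: (Push, Push); (Walk, Bluff); (Bluff, Walk).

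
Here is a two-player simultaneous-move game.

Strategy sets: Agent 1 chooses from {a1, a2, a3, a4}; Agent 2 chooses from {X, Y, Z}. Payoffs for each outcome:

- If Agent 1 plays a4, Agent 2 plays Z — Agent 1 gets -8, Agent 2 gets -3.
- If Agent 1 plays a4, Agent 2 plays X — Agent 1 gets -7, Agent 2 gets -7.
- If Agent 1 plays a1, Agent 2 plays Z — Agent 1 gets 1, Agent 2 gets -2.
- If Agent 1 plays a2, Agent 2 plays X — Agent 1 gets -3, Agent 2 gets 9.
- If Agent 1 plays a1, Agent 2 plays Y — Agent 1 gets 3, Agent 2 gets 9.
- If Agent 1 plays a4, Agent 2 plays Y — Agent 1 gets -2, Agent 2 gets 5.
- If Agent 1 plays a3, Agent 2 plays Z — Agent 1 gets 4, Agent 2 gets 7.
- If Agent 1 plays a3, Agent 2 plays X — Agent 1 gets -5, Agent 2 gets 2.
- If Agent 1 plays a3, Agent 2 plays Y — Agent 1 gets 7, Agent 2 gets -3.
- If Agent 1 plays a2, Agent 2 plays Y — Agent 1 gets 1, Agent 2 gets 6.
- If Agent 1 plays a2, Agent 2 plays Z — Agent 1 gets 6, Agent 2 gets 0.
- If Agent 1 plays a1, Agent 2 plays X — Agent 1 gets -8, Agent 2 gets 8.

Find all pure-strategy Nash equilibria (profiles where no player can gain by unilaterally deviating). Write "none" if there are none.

For each strategy profile, look for a profitable unilateral deviation.
(a1, X): Agent 1 can switch to a2 (-8 → -3). Not NE.
(a1, Y): Agent 1 can switch to a3 (3 → 7). Not NE.
(a1, Z): Agent 1 can switch to a2 (1 → 6). Not NE.
(a2, X): Agent 1 gets -3, best alternative -5; Agent 2 gets 9, best alternative 6. No profitable deviation — NE.
(a2, Y): Agent 1 can switch to a1 (1 → 3). Not NE.
(a2, Z): Agent 2 can switch to X (0 → 9). Not NE.
(a3, X): Agent 1 can switch to a2 (-5 → -3). Not NE.
(a3, Y): Agent 2 can switch to X (-3 → 2). Not NE.
(a3, Z): Agent 1 can switch to a2 (4 → 6). Not NE.
(a4, X): Agent 1 can switch to a2 (-7 → -3). Not NE.
(a4, Y): Agent 1 can switch to a1 (-2 → 3). Not NE.
(a4, Z): Agent 1 can switch to a1 (-8 → 1). Not NE.

(a2, X)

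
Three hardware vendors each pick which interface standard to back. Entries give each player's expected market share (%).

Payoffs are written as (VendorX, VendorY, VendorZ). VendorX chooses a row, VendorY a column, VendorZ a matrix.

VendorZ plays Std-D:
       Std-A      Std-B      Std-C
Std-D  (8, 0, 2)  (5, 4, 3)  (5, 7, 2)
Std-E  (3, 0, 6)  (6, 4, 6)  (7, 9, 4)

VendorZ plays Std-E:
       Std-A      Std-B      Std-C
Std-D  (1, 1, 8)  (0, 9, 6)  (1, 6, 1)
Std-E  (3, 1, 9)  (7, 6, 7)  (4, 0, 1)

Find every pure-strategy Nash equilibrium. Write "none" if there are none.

VendorX against (Std-A, Std-D): payoffs 8, 3 → best response Std-D.
VendorX against (Std-A, Std-E): payoffs 1, 3 → best response Std-E.
VendorX against (Std-B, Std-D): payoffs 5, 6 → best response Std-E.
VendorX against (Std-B, Std-E): payoffs 0, 7 → best response Std-E.
VendorX against (Std-C, Std-D): payoffs 5, 7 → best response Std-E.
VendorX against (Std-C, Std-E): payoffs 1, 4 → best response Std-E.
VendorY against (Std-D, Std-D): payoffs 0, 4, 7 → best response Std-C.
VendorY against (Std-D, Std-E): payoffs 1, 9, 6 → best response Std-B.
VendorY against (Std-E, Std-D): payoffs 0, 4, 9 → best response Std-C.
VendorY against (Std-E, Std-E): payoffs 1, 6, 0 → best response Std-B.
VendorZ against (Std-D, Std-A): payoffs 2, 8 → best response Std-E.
VendorZ against (Std-D, Std-B): payoffs 3, 6 → best response Std-E.
VendorZ against (Std-D, Std-C): payoffs 2, 1 → best response Std-D.
VendorZ against (Std-E, Std-A): payoffs 6, 9 → best response Std-E.
VendorZ against (Std-E, Std-B): payoffs 6, 7 → best response Std-E.
VendorZ against (Std-E, Std-C): payoffs 4, 1 → best response Std-D.
Mutual best responses: (Std-E, Std-B, Std-E); (Std-E, Std-C, Std-D).

Pure-strategy Nash equilibria: (Std-E, Std-B, Std-E), (Std-E, Std-C, Std-D)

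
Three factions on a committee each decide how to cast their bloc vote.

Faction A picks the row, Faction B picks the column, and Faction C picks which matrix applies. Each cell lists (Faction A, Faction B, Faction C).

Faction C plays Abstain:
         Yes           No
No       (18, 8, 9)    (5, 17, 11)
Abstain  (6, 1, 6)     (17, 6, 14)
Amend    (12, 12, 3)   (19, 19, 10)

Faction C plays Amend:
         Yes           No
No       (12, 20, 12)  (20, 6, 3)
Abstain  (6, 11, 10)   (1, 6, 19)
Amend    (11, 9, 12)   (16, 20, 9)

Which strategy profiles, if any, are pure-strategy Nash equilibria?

(No, Yes, Amend) and (Amend, No, Abstain)

(No, Yes, Abstain): Faction B can switch to No (8 → 17). Not NE.
(No, Yes, Amend): Faction A gets 12, best alternative 11; Faction B gets 20, best alternative 6; Faction C gets 12, best alternative 9. No profitable deviation — NE.
(No, No, Abstain): Faction A can switch to Abstain (5 → 17). Not NE.
(No, No, Amend): Faction B can switch to Yes (6 → 20). Not NE.
(Abstain, Yes, Abstain): Faction A can switch to No (6 → 18). Not NE.
(Abstain, Yes, Amend): Faction A can switch to No (6 → 12). Not NE.
(Abstain, No, Abstain): Faction A can switch to Amend (17 → 19). Not NE.
(Abstain, No, Amend): Faction A can switch to No (1 → 20). Not NE.
(Amend, Yes, Abstain): Faction A can switch to No (12 → 18). Not NE.
(Amend, Yes, Amend): Faction A can switch to No (11 → 12). Not NE.
(Amend, No, Abstain): Faction A gets 19, best alternative 17; Faction B gets 19, best alternative 12; Faction C gets 10, best alternative 9. No profitable deviation — NE.
(Amend, No, Amend): Faction A can switch to No (16 → 20). Not NE.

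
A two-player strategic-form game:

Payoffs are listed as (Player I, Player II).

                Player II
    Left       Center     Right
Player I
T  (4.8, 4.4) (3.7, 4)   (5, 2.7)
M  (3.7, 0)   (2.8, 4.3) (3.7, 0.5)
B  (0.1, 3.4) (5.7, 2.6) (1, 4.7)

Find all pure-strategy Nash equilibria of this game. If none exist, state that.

For each player, find the best response to each opponent profile; mutual best responses are the pure NE.
Player I against Left: payoffs 4.8, 3.7, 0.1 → best response T.
Player I against Center: payoffs 3.7, 2.8, 5.7 → best response B.
Player I against Right: payoffs 5, 3.7, 1 → best response T.
Player II against T: payoffs 4.4, 4, 2.7 → best response Left.
Player II against M: payoffs 0, 4.3, 0.5 → best response Center.
Player II against B: payoffs 3.4, 2.6, 4.7 → best response Right.
Mutual best responses: (T, Left).

The unique pure-strategy Nash equilibrium is (T, Left).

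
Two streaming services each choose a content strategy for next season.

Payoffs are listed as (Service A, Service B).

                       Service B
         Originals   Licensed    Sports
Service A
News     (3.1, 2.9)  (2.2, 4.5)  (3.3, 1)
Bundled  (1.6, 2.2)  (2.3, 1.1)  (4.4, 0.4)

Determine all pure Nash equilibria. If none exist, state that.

none

Service A against Originals: payoffs 3.1, 1.6 → best response News.
Service A against Licensed: payoffs 2.2, 2.3 → best response Bundled.
Service A against Sports: payoffs 3.3, 4.4 → best response Bundled.
Service B against News: payoffs 2.9, 4.5, 1 → best response Licensed.
Service B against Bundled: payoffs 2.2, 1.1, 0.4 → best response Originals.
No profile is a mutual best response for all players.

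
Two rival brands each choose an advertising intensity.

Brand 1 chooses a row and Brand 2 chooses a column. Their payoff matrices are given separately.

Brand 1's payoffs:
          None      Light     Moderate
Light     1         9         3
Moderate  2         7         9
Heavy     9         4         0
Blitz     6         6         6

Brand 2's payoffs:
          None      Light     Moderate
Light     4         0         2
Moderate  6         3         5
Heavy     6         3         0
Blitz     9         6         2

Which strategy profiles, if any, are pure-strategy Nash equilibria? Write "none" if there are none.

(Light, None): Brand 1 can switch to Moderate (1 → 2). Not NE.
(Light, Light): Brand 2 can switch to None (0 → 4). Not NE.
(Light, Moderate): Brand 1 can switch to Moderate (3 → 9). Not NE.
(Moderate, None): Brand 1 can switch to Heavy (2 → 9). Not NE.
(Moderate, Light): Brand 1 can switch to Light (7 → 9). Not NE.
(Moderate, Moderate): Brand 2 can switch to None (5 → 6). Not NE.
(Heavy, None): Brand 1 gets 9, best alternative 6; Brand 2 gets 6, best alternative 3. No profitable deviation — NE.
(The remaining 5 profiles each have a profitable deviation by the same check.)

(Heavy, None)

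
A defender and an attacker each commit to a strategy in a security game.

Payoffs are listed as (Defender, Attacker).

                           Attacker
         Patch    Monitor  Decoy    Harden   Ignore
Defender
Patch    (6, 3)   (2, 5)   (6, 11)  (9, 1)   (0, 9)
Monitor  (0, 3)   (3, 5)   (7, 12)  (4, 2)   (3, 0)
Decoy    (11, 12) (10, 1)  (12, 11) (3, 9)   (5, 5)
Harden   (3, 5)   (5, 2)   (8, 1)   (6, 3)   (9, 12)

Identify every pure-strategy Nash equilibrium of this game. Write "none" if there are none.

Defender against Patch: payoffs 6, 0, 11, 3 → best response Decoy.
Defender against Monitor: payoffs 2, 3, 10, 5 → best response Decoy.
Defender against Decoy: payoffs 6, 7, 12, 8 → best response Decoy.
Defender against Harden: payoffs 9, 4, 3, 6 → best response Patch.
Defender against Ignore: payoffs 0, 3, 5, 9 → best response Harden.
Attacker against Patch: payoffs 3, 5, 11, 1, 9 → best response Decoy.
Attacker against Monitor: payoffs 3, 5, 12, 2, 0 → best response Decoy.
Attacker against Decoy: payoffs 12, 1, 11, 9, 5 → best response Patch.
Attacker against Harden: payoffs 5, 2, 1, 3, 12 → best response Ignore.
Mutual best responses: (Decoy, Patch); (Harden, Ignore).

(Decoy, Patch), (Harden, Ignore)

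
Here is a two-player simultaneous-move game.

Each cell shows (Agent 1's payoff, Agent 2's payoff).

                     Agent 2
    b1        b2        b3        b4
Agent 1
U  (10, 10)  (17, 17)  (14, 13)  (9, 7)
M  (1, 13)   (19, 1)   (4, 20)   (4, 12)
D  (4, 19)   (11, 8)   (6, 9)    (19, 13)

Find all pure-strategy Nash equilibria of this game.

There is no pure-strategy Nash equilibrium.

Check each profile: it is a Nash equilibrium iff no player can strictly gain by switching unilaterally.
(U, b1): Agent 2 can switch to b2 (10 → 17). Not NE.
(U, b2): Agent 1 can switch to M (17 → 19). Not NE.
(U, b3): Agent 2 can switch to b2 (13 → 17). Not NE.
(U, b4): Agent 1 can switch to D (9 → 19). Not NE.
(M, b1): Agent 1 can switch to U (1 → 10). Not NE.
(M, b2): Agent 2 can switch to b1 (1 → 13). Not NE.
(M, b3): Agent 1 can switch to U (4 → 14). Not NE.
(M, b4): Agent 1 can switch to U (4 → 9). Not NE.
(D, b1): Agent 1 can switch to U (4 → 10). Not NE.
(D, b2): Agent 1 can switch to U (11 → 17). Not NE.
(D, b3): Agent 1 can switch to U (6 → 14). Not NE.
(D, b4): Agent 2 can switch to b1 (13 → 19). Not NE.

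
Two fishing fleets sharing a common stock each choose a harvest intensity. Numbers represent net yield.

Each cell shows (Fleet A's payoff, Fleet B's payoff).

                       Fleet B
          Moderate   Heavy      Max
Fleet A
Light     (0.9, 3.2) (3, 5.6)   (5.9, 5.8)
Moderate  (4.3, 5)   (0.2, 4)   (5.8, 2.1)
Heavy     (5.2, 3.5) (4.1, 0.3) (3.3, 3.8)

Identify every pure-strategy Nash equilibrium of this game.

The unique pure-strategy Nash equilibrium is (Light, Max).

Fleet A against Moderate: payoffs 0.9, 4.3, 5.2 → best response Heavy.
Fleet A against Heavy: payoffs 3, 0.2, 4.1 → best response Heavy.
Fleet A against Max: payoffs 5.9, 5.8, 3.3 → best response Light.
Fleet B against Light: payoffs 3.2, 5.6, 5.8 → best response Max.
Fleet B against Moderate: payoffs 5, 4, 2.1 → best response Moderate.
Fleet B against Heavy: payoffs 3.5, 0.3, 3.8 → best response Max.
Mutual best responses: (Light, Max).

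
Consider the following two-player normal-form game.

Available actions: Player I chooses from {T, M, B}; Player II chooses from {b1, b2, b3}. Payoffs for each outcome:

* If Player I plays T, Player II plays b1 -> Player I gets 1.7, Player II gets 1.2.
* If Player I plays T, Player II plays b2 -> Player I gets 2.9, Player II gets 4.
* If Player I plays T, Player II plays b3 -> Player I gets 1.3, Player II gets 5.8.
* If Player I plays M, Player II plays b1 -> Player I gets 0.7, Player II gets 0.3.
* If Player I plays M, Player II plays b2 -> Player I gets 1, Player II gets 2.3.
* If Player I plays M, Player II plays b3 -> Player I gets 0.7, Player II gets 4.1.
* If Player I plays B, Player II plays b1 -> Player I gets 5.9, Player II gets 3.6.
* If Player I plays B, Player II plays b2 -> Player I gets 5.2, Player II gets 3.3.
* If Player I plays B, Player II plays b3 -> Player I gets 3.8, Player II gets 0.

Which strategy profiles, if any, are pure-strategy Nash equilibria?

Player I against b1: payoffs 1.7, 0.7, 5.9 → best response B.
Player I against b2: payoffs 2.9, 1, 5.2 → best response B.
Player I against b3: payoffs 1.3, 0.7, 3.8 → best response B.
Player II against T: payoffs 1.2, 4, 5.8 → best response b3.
Player II against M: payoffs 0.3, 2.3, 4.1 → best response b3.
Player II against B: payoffs 3.6, 3.3, 0 → best response b1.
Mutual best responses: (B, b1).

(B, b1)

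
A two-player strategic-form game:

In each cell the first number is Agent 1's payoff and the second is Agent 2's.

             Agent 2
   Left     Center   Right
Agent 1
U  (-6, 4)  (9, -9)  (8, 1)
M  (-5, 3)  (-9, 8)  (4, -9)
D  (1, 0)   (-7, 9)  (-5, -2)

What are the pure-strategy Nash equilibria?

There is no pure-strategy Nash equilibrium.

Agent 1 against Left: payoffs -6, -5, 1 → best response D.
Agent 1 against Center: payoffs 9, -9, -7 → best response U.
Agent 1 against Right: payoffs 8, 4, -5 → best response U.
Agent 2 against U: payoffs 4, -9, 1 → best response Left.
Agent 2 against M: payoffs 3, 8, -9 → best response Center.
Agent 2 against D: payoffs 0, 9, -2 → best response Center.
No profile is a mutual best response for all players.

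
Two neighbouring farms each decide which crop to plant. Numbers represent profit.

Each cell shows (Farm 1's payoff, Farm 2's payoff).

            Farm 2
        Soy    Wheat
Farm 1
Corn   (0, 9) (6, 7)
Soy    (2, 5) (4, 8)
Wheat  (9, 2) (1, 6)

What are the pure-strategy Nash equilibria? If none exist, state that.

There is no pure-strategy Nash equilibrium.

(Corn, Soy): Farm 1 can switch to Soy (0 → 2). Not NE.
(Corn, Wheat): Farm 2 can switch to Soy (7 → 9). Not NE.
(Soy, Soy): Farm 1 can switch to Wheat (2 → 9). Not NE.
(Soy, Wheat): Farm 1 can switch to Corn (4 → 6). Not NE.
(Wheat, Soy): Farm 2 can switch to Wheat (2 → 6). Not NE.
(Wheat, Wheat): Farm 1 can switch to Corn (1 → 6). Not NE.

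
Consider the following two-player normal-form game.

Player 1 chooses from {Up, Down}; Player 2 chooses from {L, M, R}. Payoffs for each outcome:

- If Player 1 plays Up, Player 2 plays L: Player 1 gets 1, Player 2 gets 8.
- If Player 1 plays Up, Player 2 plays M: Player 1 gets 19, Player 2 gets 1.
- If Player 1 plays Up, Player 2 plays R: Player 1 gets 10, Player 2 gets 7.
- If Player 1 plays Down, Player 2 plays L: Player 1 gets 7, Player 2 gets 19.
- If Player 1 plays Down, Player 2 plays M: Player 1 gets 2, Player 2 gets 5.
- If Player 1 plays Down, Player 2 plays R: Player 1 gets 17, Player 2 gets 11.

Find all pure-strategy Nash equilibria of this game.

For each strategy profile, look for a profitable unilateral deviation.
(Up, L): Player 1 can switch to Down (1 → 7). Not NE.
(Up, M): Player 2 can switch to L (1 → 8). Not NE.
(Up, R): Player 1 can switch to Down (10 → 17). Not NE.
(Down, L): Player 1 gets 7, best alternative 1; Player 2 gets 19, best alternative 11. No profitable deviation — NE.
(Down, M): Player 1 can switch to Up (2 → 19). Not NE.
(Down, R): Player 2 can switch to L (11 → 19). Not NE.

The unique pure-strategy Nash equilibrium is (Down, L).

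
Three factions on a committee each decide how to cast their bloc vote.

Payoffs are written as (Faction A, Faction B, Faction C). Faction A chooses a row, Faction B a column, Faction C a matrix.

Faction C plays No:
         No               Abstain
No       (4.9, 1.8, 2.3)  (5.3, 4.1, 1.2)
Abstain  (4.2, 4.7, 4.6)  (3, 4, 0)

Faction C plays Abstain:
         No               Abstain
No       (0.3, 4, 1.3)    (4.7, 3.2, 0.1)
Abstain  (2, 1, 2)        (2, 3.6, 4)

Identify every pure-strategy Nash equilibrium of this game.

(No, No, No): Faction B can switch to Abstain (1.8 → 4.1). Not NE.
(No, No, Abstain): Faction A can switch to Abstain (0.3 → 2). Not NE.
(No, Abstain, No): Faction A gets 5.3, best alternative 3; Faction B gets 4.1, best alternative 1.8; Faction C gets 1.2, best alternative 0.1. No profitable deviation — NE.
(No, Abstain, Abstain): Faction B can switch to No (3.2 → 4). Not NE.
(Abstain, No, No): Faction A can switch to No (4.2 → 4.9). Not NE.
(Abstain, No, Abstain): Faction B can switch to Abstain (1 → 3.6). Not NE.
(Abstain, Abstain, No): Faction A can switch to No (3 → 5.3). Not NE.
(Abstain, Abstain, Abstain): Faction A can switch to No (2 → 4.7). Not NE.

Pure NE: (No, Abstain, No)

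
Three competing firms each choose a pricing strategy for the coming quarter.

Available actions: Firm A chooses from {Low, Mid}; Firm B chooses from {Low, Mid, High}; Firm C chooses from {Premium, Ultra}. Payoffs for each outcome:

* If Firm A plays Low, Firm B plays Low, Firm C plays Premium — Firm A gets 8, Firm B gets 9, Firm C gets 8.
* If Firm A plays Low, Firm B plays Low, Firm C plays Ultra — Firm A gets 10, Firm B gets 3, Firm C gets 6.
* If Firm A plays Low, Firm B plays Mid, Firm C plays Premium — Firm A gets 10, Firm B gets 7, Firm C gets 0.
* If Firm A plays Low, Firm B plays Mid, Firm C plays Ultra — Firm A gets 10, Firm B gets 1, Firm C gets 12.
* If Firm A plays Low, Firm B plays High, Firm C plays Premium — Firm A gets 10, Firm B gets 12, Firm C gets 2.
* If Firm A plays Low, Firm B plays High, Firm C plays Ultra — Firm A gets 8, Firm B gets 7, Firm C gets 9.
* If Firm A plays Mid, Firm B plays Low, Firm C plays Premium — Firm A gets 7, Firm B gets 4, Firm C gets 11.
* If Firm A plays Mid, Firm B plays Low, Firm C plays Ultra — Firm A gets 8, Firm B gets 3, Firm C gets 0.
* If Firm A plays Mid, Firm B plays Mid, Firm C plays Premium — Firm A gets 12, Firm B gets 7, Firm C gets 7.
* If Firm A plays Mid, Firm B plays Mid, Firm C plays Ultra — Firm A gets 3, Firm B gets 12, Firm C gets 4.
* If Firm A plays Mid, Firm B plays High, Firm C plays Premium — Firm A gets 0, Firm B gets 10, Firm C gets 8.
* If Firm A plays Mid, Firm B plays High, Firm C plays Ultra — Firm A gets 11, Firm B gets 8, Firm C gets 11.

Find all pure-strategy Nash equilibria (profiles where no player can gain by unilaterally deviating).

(Low, Low, Premium): Firm B can switch to High (9 → 12). Not NE.
(Low, Low, Ultra): Firm B can switch to High (3 → 7). Not NE.
(Low, Mid, Premium): Firm A can switch to Mid (10 → 12). Not NE.
(Low, Mid, Ultra): Firm B can switch to Low (1 → 3). Not NE.
(Low, High, Premium): Firm C can switch to Ultra (2 → 9). Not NE.
(Low, High, Ultra): Firm A can switch to Mid (8 → 11). Not NE.
(Mid, Low, Premium): Firm A can switch to Low (7 → 8). Not NE.
(Mid, Low, Ultra): Firm A can switch to Low (8 → 10). Not NE.
(The remaining 4 profiles each have a profitable deviation by the same check.)

No pure-strategy Nash equilibrium.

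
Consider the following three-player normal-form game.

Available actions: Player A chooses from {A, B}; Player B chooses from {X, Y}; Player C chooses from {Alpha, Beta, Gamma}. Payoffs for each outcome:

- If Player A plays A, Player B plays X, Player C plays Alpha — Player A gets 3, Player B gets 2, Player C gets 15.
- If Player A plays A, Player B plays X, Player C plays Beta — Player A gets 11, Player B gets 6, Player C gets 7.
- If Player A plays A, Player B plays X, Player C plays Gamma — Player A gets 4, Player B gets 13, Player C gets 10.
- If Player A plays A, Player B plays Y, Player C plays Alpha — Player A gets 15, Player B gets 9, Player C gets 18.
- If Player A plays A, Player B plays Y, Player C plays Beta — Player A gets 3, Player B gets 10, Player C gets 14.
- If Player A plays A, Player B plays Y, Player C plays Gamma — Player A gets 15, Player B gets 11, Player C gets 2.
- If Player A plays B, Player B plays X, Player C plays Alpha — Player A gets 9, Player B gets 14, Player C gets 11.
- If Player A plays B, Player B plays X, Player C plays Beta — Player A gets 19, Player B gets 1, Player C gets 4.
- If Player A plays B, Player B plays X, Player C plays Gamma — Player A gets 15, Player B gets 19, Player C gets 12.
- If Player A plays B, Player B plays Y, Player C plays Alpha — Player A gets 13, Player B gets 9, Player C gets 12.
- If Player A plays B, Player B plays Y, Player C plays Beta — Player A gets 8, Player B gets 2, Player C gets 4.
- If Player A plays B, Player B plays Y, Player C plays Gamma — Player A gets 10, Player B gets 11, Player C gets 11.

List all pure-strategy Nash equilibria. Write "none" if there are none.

The pure Nash equilibria are (A, Y, Alpha) and (B, X, Gamma).

Player A against (X, Alpha): payoffs 3, 9 → best response B.
Player A against (X, Beta): payoffs 11, 19 → best response B.
Player A against (X, Gamma): payoffs 4, 15 → best response B.
Player A against (Y, Alpha): payoffs 15, 13 → best response A.
Player A against (Y, Beta): payoffs 3, 8 → best response B.
Player A against (Y, Gamma): payoffs 15, 10 → best response A.
Player B against (A, Alpha): payoffs 2, 9 → best response Y.
Player B against (A, Beta): payoffs 6, 10 → best response Y.
Player B against (A, Gamma): payoffs 13, 11 → best response X.
Player B against (B, Alpha): payoffs 14, 9 → best response X.
Player B against (B, Beta): payoffs 1, 2 → best response Y.
Player B against (B, Gamma): payoffs 19, 11 → best response X.
Player C against (A, X): payoffs 15, 7, 10 → best response Alpha.
Player C against (A, Y): payoffs 18, 14, 2 → best response Alpha.
Player C against (B, X): payoffs 11, 4, 12 → best response Gamma.
Player C against (B, Y): payoffs 12, 4, 11 → best response Alpha.
Mutual best responses: (A, Y, Alpha); (B, X, Gamma).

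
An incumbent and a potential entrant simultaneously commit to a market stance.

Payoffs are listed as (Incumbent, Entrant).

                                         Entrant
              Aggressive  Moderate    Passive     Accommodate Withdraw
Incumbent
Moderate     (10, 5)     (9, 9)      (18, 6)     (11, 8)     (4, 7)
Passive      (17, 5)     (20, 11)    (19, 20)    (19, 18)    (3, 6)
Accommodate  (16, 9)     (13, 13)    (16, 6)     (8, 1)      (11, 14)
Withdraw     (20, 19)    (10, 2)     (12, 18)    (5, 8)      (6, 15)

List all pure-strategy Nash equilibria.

The pure Nash equilibria are (Passive, Passive), (Accommodate, Withdraw), (Withdraw, Aggressive).

Incumbent against Aggressive: payoffs 10, 17, 16, 20 → best response Withdraw.
Incumbent against Moderate: payoffs 9, 20, 13, 10 → best response Passive.
Incumbent against Passive: payoffs 18, 19, 16, 12 → best response Passive.
Incumbent against Accommodate: payoffs 11, 19, 8, 5 → best response Passive.
Incumbent against Withdraw: payoffs 4, 3, 11, 6 → best response Accommodate.
Entrant against Moderate: payoffs 5, 9, 6, 8, 7 → best response Moderate.
Entrant against Passive: payoffs 5, 11, 20, 18, 6 → best response Passive.
Entrant against Accommodate: payoffs 9, 13, 6, 1, 14 → best response Withdraw.
Entrant against Withdraw: payoffs 19, 2, 18, 8, 15 → best response Aggressive.
Mutual best responses: (Passive, Passive); (Accommodate, Withdraw); (Withdraw, Aggressive).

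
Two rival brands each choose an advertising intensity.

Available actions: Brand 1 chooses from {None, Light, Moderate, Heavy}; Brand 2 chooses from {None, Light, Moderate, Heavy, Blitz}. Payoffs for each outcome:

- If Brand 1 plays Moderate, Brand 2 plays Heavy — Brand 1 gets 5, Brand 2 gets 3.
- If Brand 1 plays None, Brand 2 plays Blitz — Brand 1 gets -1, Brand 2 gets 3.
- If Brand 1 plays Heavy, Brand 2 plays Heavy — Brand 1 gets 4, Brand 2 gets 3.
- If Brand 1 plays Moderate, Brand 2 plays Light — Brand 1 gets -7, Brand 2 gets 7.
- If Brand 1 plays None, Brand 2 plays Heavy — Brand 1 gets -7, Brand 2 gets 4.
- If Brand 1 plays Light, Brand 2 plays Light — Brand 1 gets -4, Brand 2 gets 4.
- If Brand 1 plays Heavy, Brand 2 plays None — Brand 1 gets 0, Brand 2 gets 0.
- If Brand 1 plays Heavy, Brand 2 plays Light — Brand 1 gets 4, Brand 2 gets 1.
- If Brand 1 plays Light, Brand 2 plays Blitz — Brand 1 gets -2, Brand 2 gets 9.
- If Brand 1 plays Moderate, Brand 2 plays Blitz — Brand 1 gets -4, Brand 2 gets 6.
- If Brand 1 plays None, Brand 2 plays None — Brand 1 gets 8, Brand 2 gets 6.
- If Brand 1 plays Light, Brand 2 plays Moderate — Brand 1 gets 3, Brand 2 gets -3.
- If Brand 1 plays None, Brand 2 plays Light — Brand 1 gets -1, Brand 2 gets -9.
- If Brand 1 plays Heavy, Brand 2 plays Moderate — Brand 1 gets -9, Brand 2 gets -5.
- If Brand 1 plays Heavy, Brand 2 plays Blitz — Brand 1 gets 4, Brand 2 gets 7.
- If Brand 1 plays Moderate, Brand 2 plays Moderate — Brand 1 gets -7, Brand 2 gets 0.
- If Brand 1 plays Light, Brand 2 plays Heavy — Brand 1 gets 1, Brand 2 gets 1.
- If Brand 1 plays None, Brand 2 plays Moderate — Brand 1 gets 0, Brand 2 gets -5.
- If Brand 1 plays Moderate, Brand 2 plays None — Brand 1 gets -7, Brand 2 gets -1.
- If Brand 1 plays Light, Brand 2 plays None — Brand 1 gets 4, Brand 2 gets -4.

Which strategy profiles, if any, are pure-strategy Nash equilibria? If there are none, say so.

Pure-strategy Nash equilibria: (None, None), (Heavy, Blitz)

For each player, find the best response to each opponent profile; mutual best responses are the pure NE.
Brand 1 against None: payoffs 8, 4, -7, 0 → best response None.
Brand 1 against Light: payoffs -1, -4, -7, 4 → best response Heavy.
Brand 1 against Moderate: payoffs 0, 3, -7, -9 → best response Light.
Brand 1 against Heavy: payoffs -7, 1, 5, 4 → best response Moderate.
Brand 1 against Blitz: payoffs -1, -2, -4, 4 → best response Heavy.
Brand 2 against None: payoffs 6, -9, -5, 4, 3 → best response None.
Brand 2 against Light: payoffs -4, 4, -3, 1, 9 → best response Blitz.
Brand 2 against Moderate: payoffs -1, 7, 0, 3, 6 → best response Light.
Brand 2 against Heavy: payoffs 0, 1, -5, 3, 7 → best response Blitz.
Mutual best responses: (None, None); (Heavy, Blitz).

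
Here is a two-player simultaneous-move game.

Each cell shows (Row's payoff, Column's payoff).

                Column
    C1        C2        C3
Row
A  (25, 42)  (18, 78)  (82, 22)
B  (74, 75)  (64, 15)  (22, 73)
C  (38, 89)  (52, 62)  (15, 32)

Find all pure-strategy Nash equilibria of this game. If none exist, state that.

Row against C1: payoffs 25, 74, 38 → best response B.
Row against C2: payoffs 18, 64, 52 → best response B.
Row against C3: payoffs 82, 22, 15 → best response A.
Column against A: payoffs 42, 78, 22 → best response C2.
Column against B: payoffs 75, 15, 73 → best response C1.
Column against C: payoffs 89, 62, 32 → best response C1.
Mutual best responses: (B, C1).

Pure NE: (B, C1)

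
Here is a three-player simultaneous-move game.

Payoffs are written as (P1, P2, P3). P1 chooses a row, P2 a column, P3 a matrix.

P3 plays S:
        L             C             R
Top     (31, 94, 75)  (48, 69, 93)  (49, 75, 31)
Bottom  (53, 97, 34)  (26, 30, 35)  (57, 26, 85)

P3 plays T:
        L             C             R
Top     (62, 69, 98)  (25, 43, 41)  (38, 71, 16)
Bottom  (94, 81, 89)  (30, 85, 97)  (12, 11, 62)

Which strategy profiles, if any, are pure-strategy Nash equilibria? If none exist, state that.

(Bottom, C, T)

Check each profile: it is a Nash equilibrium iff no player can strictly gain by switching unilaterally.
(Top, L, S): P1 can switch to Bottom (31 → 53). Not NE.
(Top, L, T): P1 can switch to Bottom (62 → 94). Not NE.
(Top, C, S): P2 can switch to L (69 → 94). Not NE.
(Top, C, T): P1 can switch to Bottom (25 → 30). Not NE.
(Top, R, S): P1 can switch to Bottom (49 → 57). Not NE.
(Top, R, T): P3 can switch to S (16 → 31). Not NE.
(Bottom, L, S): P3 can switch to T (34 → 89). Not NE.
(Bottom, L, T): P2 can switch to C (81 → 85). Not NE.
(Bottom, C, T): P1 gets 30, best alternative 25; P2 gets 85, best alternative 81; P3 gets 97, best alternative 35. No profitable deviation — NE.
(The remaining 3 profiles each have a profitable deviation by the same check.)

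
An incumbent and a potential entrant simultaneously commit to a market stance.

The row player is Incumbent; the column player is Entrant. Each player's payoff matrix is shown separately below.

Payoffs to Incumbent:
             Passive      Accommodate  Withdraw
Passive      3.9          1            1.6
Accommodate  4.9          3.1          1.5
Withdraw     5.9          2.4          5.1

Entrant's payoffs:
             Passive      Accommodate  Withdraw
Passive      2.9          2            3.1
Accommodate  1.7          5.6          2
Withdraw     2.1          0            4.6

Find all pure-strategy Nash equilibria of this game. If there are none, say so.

Check each profile: it is a Nash equilibrium iff no player can strictly gain by switching unilaterally.
(Passive, Passive): Incumbent can switch to Accommodate (3.9 → 4.9). Not NE.
(Passive, Accommodate): Incumbent can switch to Accommodate (1 → 3.1). Not NE.
(Passive, Withdraw): Incumbent can switch to Withdraw (1.6 → 5.1). Not NE.
(Accommodate, Passive): Incumbent can switch to Withdraw (4.9 → 5.9). Not NE.
(Accommodate, Accommodate): Incumbent gets 3.1, best alternative 2.4; Entrant gets 5.6, best alternative 2. No profitable deviation — NE.
(Accommodate, Withdraw): Incumbent can switch to Passive (1.5 → 1.6). Not NE.
(Withdraw, Passive): Entrant can switch to Withdraw (2.1 → 4.6). Not NE.
(Withdraw, Accommodate): Incumbent can switch to Accommodate (2.4 → 3.1). Not NE.
(Withdraw, Withdraw): Incumbent gets 5.1, best alternative 1.6; Entrant gets 4.6, best alternative 2.1. No profitable deviation — NE.

(Accommodate, Accommodate); (Withdraw, Withdraw)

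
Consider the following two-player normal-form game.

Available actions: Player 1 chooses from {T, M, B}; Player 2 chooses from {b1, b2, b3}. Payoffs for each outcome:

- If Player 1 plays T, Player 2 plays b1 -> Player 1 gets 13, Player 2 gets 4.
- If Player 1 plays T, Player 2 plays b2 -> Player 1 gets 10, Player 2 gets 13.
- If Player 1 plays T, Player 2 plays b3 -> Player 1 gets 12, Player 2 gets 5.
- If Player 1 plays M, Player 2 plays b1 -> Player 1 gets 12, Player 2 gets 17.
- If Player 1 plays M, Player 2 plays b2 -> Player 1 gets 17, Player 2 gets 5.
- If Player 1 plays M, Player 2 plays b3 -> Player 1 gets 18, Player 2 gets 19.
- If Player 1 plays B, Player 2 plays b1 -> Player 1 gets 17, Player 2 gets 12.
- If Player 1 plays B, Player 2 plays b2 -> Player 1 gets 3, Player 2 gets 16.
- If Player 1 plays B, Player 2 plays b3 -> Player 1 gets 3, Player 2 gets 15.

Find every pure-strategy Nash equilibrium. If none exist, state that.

Pure NE: (M, b3)

(T, b1): Player 1 can switch to B (13 → 17). Not NE.
(T, b2): Player 1 can switch to M (10 → 17). Not NE.
(T, b3): Player 1 can switch to M (12 → 18). Not NE.
(M, b1): Player 1 can switch to T (12 → 13). Not NE.
(M, b2): Player 2 can switch to b1 (5 → 17). Not NE.
(M, b3): Player 1 gets 18, best alternative 12; Player 2 gets 19, best alternative 17. No profitable deviation — NE.
(B, b1): Player 2 can switch to b2 (12 → 16). Not NE.
(B, b2): Player 1 can switch to T (3 → 10). Not NE.
(B, b3): Player 1 can switch to T (3 → 12). Not NE.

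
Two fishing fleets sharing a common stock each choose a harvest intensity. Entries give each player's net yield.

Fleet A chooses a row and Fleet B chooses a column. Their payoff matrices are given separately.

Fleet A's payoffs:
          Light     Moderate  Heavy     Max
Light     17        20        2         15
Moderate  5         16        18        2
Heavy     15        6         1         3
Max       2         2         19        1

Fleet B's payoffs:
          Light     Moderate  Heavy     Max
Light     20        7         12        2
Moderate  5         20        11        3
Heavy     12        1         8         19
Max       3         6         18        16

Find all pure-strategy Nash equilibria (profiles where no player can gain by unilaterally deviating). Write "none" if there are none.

The pure Nash equilibria are (Light, Light); (Max, Heavy).

Fleet A against Light: payoffs 17, 5, 15, 2 → best response Light.
Fleet A against Moderate: payoffs 20, 16, 6, 2 → best response Light.
Fleet A against Heavy: payoffs 2, 18, 1, 19 → best response Max.
Fleet A against Max: payoffs 15, 2, 3, 1 → best response Light.
Fleet B against Light: payoffs 20, 7, 12, 2 → best response Light.
Fleet B against Moderate: payoffs 5, 20, 11, 3 → best response Moderate.
Fleet B against Heavy: payoffs 12, 1, 8, 19 → best response Max.
Fleet B against Max: payoffs 3, 6, 18, 16 → best response Heavy.
Mutual best responses: (Light, Light); (Max, Heavy).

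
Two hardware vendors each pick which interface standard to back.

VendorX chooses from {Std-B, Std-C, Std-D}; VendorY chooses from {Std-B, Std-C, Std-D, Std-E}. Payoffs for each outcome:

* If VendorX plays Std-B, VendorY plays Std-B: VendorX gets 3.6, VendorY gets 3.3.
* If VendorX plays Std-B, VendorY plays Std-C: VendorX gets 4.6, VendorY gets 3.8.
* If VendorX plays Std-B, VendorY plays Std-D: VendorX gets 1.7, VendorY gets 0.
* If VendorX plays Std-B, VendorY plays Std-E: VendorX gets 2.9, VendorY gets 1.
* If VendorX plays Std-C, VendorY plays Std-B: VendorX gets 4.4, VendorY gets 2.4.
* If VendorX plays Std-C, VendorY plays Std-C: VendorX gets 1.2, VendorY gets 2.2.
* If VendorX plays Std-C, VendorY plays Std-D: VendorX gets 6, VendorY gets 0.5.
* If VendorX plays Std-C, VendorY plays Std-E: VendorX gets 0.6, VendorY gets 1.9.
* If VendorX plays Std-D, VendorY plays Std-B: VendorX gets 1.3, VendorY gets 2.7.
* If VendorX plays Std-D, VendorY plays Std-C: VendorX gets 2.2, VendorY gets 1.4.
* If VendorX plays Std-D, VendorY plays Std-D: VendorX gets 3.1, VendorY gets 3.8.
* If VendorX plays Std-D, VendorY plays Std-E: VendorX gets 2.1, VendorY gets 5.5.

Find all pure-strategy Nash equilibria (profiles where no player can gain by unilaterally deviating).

(Std-B, Std-B): VendorX can switch to Std-C (3.6 → 4.4). Not NE.
(Std-B, Std-C): VendorX gets 4.6, best alternative 2.2; VendorY gets 3.8, best alternative 3.3. No profitable deviation — NE.
(Std-B, Std-D): VendorX can switch to Std-C (1.7 → 6). Not NE.
(Std-B, Std-E): VendorY can switch to Std-B (1 → 3.3). Not NE.
(Std-C, Std-B): VendorX gets 4.4, best alternative 3.6; VendorY gets 2.4, best alternative 2.2. No profitable deviation — NE.
(Std-C, Std-C): VendorX can switch to Std-B (1.2 → 4.6). Not NE.
(Std-C, Std-D): VendorY can switch to Std-B (0.5 → 2.4). Not NE.
(Std-C, Std-E): VendorX can switch to Std-B (0.6 → 2.9). Not NE.
(The remaining 4 profiles each have a profitable deviation by the same check.)

(Std-B, Std-C); (Std-C, Std-B)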